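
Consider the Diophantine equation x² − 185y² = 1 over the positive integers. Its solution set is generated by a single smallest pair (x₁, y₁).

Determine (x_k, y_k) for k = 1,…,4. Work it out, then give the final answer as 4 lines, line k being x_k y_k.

9249 680
171088001 12578640
3164785833249 232679682040
58542208172352001 4304108745797280

[13; 1,1,1,1,26] for √185; ℓ=5 ⇒ convergent index 9
a_0=13:  p_0=13·1+0=13,  q_0=13·0+1=1
…
a_4=1:  p_4=1·41+27=68,  q_4=1·3+2=5
a_5=26:  p_5=26·68+41=1809,  q_5=26·5+3=133
a_6=1:  p_6=1·1809+68=1877,  q_6=1·133+5=138
…
a_8=1:  p_8=1·3686+1877=5563,  q_8=1·271+138=409
a_9=1:  p_9=1·5563+3686=9249,  q_9=1·409+271=680
fundamental: x₁=9249, y₁=680  (since 85544001 − 185·462400 = 1)
n=2: (9249,680)∘(9249,680) = (9249·9249+185·680·680, 9249·680+680·9249) = (171088001,12578640)
n=3: (171088001,12578640)∘(9249,680) = (9249·171088001+185·680·12578640, 9249·12578640+680·171088001) = (3164785833249,232679682040)
n=4: (3164785833249,232679682040)∘(9249,680) = (9249·3164785833249+185·680·232679682040, 9249·232679682040+680·3164785833249) = (58542208172352001,4304108745797280)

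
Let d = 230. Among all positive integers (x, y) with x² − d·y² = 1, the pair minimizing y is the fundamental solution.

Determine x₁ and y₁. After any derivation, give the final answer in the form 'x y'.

91 6

d=230: √d = [15; 6,30] (ℓ=2, even), read p_1/q_1
a_0=15:  p_0=15·1+0=15,  q_0=15·0+1=1
a_1=6:  p_1=6·15+1=91,  q_1=6·1+0=6
fundamental: x₁=91, y₁=6  (since 8281 − 230·36 = 1)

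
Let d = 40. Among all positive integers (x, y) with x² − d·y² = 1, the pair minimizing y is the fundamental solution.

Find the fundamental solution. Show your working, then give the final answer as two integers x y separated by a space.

19 3

√40 = [6; 3,12, …], period ℓ=2 (even) → k=1
a_0=6:  p_0=6·1+0=6,  q_0=6·0+1=1
a_1=3:  p_1=3·6+1=19,  q_1=3·1+0=3
fundamental: x₁=19, y₁=3  (since 361 − 40·9 = 1)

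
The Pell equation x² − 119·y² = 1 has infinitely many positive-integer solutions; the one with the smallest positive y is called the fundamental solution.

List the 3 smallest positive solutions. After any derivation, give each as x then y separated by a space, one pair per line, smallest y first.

√119 = [10; 1,9,1,20, …], period ℓ=4 (even) → k=3
i=0: a=10 ⇒ p=10, q=1
…
i=2: a=9 ⇒ p=109, q=10
i=3: a=1 ⇒ p=120, q=11
fundamental: x₁=120, y₁=11  (since 14400 − 119·121 = 1)
n=2: (120,11)∘(120,11) = (120·120+119·11·11, 120·11+11·120) = (28799,2640)
n=3: (28799,2640)∘(120,11) = (120·28799+119·11·2640, 120·2640+11·28799) = (6911640,633589)

120 11
28799 2640
6911640 633589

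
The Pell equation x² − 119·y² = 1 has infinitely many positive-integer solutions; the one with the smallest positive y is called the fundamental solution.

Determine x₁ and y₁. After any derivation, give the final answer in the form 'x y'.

√119 = [10; 1,9,1,20, …], period ℓ=4 (even) → k=3
i=0: a=10 ⇒ p=10, q=1
…
i=2: a=9 ⇒ p=109, q=10
i=3: a=1 ⇒ p=120, q=11
fundamental: x₁=120, y₁=11  (since 14400 − 119·121 = 1)

120 11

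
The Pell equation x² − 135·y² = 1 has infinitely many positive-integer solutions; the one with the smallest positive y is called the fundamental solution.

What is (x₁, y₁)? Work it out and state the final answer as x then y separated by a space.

244 21

√135 → a₀=11, period (1,1,1,1,1,1,1,22); ℓ=8 even so k=7
step 0: (11, 1)  from 11·(1,0) + (0,1)
…
step 3: (35, 3)  from 1·(23,2) + (12,1)
…
step 5: (93, 8)  from 1·(58,5) + (35,3)
step 6: (151, 13)  from 1·(93,8) + (58,5)
step 7: (244, 21)  from 1·(151,13) + (93,8)
→ (244, 21).  Check: 244²=59536, 135·21²=59535, difference 1.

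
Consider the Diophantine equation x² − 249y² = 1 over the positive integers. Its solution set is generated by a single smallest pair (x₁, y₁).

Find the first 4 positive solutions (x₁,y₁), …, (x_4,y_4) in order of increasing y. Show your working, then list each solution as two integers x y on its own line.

√249 → a₀=15, period (1,3,1,1,5,…,3,1,30); ℓ=16 even so k=15
i=0: a=15 ⇒ p=15, q=1
i=1: a=1 ⇒ p=16, q=1
…
i=3: a=1 ⇒ p=79, q=5
…
i=5: a=5 ⇒ p=789, q=50
…
i=7: a=3 ⇒ p=3582, q=227
i=8: a=10 ⇒ p=36751, q=2329
…
i=11: a=5 ⇒ p=866765, q=54929
i=12: a=1 ⇒ p=1017351, q=64472
…
i=14: a=3 ⇒ p=6669699, q=422675
i=15: a=1 ⇒ p=8553815, q=542076
→ (8553815, 542076).  Check: 8553815²=73167751054225, 249·542076²=73167751054224, difference 1.
(x_2, y_2) = (8553815·8553815 + 249·542076·542076, 8553815·542076 + 542076·8553815) = (146335502108449, 9273635639880)
(x_3, y_3) = (8553815·146335502108449 + 249·542076·9273635639880, 8553815·9273635639880 + 542076·146335502108449) = (2503453625935556812055, 158649927281879742324)
(x_4, y_4) = (8553815·2503453625935556812055 + 249·542076·158649927281879742324, 8553815·158649927281879742324 + 542076·2503453625935556812055) = (42828158354663763449114371201, 2714124255465295062538692240)

8553815 542076
146335502108449 9273635639880
2503453625935556812055 158649927281879742324
42828158354663763449114371201 2714124255465295062538692240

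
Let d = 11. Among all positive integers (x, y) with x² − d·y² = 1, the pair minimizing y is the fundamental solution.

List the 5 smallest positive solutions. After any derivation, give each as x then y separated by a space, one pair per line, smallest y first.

√11 → a₀=3, period (3,6); ℓ=2 even so k=1
k=0  a_k=3  p_k/q_k = 3/1
k=1  a_k=3  p_k/q_k = 10/3
→ (10, 3).  Check: 10²=100, 11·3²=99, difference 1.
(x_2, y_2) = (10·10 + 11·3·3, 10·3 + 3·10) = (199, 60)
(x_3, y_3) = (10·199 + 11·3·60, 10·60 + 3·199) = (3970, 1197)
(x_4, y_4) = (10·3970 + 11·3·1197, 10·1197 + 3·3970) = (79201, 23880)
(x_5, y_5) = (10·79201 + 11·3·23880, 10·23880 + 3·79201) = (1580050, 476403)

10 3
199 60
3970 1197
79201 23880
1580050 476403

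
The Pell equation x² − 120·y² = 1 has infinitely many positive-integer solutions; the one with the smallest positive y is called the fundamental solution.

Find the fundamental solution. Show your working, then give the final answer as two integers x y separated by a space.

√120 = [10; 1,20, …], period ℓ=2 (even) → k=1
k=0  a_k=10  p_k/q_k = 10/1
k=1  a_k=1  p_k/q_k = 11/1
fundamental: x₁=11, y₁=1  (since 121 − 120·1 = 1)

11 1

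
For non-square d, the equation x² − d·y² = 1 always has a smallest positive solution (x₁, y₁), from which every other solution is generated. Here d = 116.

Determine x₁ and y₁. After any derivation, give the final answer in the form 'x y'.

√116 = [10; 1,3,2,1,4,1,2,3,1,20, …], period ℓ=10 (even) → k=9
a_0=10:  p_0=10·1+0=10,  q_0=10·0+1=1
…
a_2=3:  p_2=3·11+10=43,  q_2=3·1+1=4
a_3=2:  p_3=2·43+11=97,  q_3=2·4+1=9
a_4=1:  p_4=1·97+43=140,  q_4=1·9+4=13
…
a_6=1:  p_6=1·657+140=797,  q_6=1·61+13=74
a_7=2:  p_7=2·797+657=2251,  q_7=2·74+61=209
a_8=3:  p_8=3·2251+797=7550,  q_8=3·209+74=701
a_9=1:  p_9=1·7550+2251=9801,  q_9=1·701+209=910
→ (9801, 910).  Check: 9801²=96059601, 116·910²=96059600, difference 1.

9801 910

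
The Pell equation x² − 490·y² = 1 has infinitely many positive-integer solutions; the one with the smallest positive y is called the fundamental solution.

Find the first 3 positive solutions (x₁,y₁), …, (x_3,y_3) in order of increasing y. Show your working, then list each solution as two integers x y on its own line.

1039681 46968
2161873163521 97663474416
4495316905044313921 203077717488555624

√490 = [22; 7,2,1,4,4,4,1,2,7,44, …], period ℓ=10 (even) → k=9
a_0=22:  p_0=22·1+0=22,  q_0=22·0+1=1
…
a_2=2:  p_2=2·155+22=332,  q_2=2·7+1=15
…
a_5=4:  p_5=4·2280+487=9607,  q_5=4·103+22=434
a_6=4:  p_6=4·9607+2280=40708,  q_6=4·434+103=1839
…
a_8=2:  p_8=2·50315+40708=141338,  q_8=2·2273+1839=6385
a_9=7:  p_9=7·141338+50315=1039681,  q_9=7·6385+2273=46968
(x₁, y₁) = (1039681, 46968);  1039681² − 490·46968² = 1 ✓
(x_2, y_2) = (1039681·1039681 + 490·46968·46968, 1039681·46968 + 46968·1039681) = (2161873163521, 97663474416)
(x_3, y_3) = (1039681·2161873163521 + 490·46968·97663474416, 1039681·97663474416 + 46968·2161873163521) = (4495316905044313921, 203077717488555624)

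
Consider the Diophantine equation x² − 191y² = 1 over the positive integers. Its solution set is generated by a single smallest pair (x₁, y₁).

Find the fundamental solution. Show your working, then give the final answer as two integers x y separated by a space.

8994000 650783

√191 → a₀=13, period (1,4,1,1,3,…,4,1,26); ℓ=16 even so k=15
i=0: a=13 ⇒ p=13, q=1
i=1: a=1 ⇒ p=14, q=1
…
i=3: a=1 ⇒ p=83, q=6
i=4: a=1 ⇒ p=152, q=11
i=5: a=3 ⇒ p=539, q=39
…
i=7: a=2 ⇒ p=2999, q=217
i=8: a=13 ⇒ p=40217, q=2910
…
i=10: a=2 ⇒ p=207083, q=14984
i=11: a=3 ⇒ p=704682, q=50989
i=12: a=1 ⇒ p=911765, q=65973
i=13: a=1 ⇒ p=1616447, q=116962
i=14: a=4 ⇒ p=7377553, q=533821
i=15: a=1 ⇒ p=8994000, q=650783
(x₁, y₁) = (8994000, 650783);  8994000² − 191·650783² = 1 ✓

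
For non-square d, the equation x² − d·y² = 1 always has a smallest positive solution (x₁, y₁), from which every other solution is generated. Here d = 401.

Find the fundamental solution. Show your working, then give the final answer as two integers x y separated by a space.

√401 = [20; 40, …], period ℓ=1 (odd) → k=1
a_0=20:  p_0=20·1+0=20,  q_0=20·0+1=1
a_1=40:  p_1=40·20+1=801,  q_1=40·1+0=40
fundamental: x₁=801, y₁=40  (since 641601 − 401·1600 = 1)

801 40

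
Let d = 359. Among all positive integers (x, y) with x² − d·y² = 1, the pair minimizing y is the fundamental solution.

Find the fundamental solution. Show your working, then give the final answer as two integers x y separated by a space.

360 19

√359 = [18; 1,17,1,36, …], period ℓ=4 (even) → k=3
k=0  a_k=18  p_k/q_k = 18/1
…
k=2  a_k=17  p_k/q_k = 341/18
k=3  a_k=1  p_k/q_k = 360/19
fundamental: x₁=360, y₁=19  (since 129600 − 359·361 = 1)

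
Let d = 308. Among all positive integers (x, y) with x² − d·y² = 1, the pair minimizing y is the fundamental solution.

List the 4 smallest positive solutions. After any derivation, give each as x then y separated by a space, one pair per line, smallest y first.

√308 = [17; 1,1,4,1,1,34, …], period ℓ=6 (even) → k=5
i=0: a=17 ⇒ p=17, q=1
…
i=2: a=1 ⇒ p=35, q=2
i=3: a=4 ⇒ p=158, q=9
i=4: a=1 ⇒ p=193, q=11
i=5: a=1 ⇒ p=351, q=20
(x₁, y₁) = (351, 20);  351² − 308·20² = 1 ✓
(x_2, y_2) = (351·351 + 308·20·20, 351·20 + 20·351) = (246401, 14040)
(x_3, y_3) = (351·246401 + 308·20·14040, 351·14040 + 20·246401) = (172973151, 9856060)
(x_4, y_4) = (351·172973151 + 308·20·9856060, 351·9856060 + 20·172973151) = (121426905601, 6918940080)

351 20
246401 14040
172973151 9856060
121426905601 6918940080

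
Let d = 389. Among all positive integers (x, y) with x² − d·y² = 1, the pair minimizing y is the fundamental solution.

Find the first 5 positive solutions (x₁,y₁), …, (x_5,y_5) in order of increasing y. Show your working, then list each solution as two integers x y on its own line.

3287049 166660
21609382256801 1095639172680
142062196675667653449 7202839293837075980
933930803041091759821507201 47352171395934637886793360
6139752624410693193862375179426249 311297815269663908222998617313300

√389 = [19; 1,2,1,1,1,1,2,1,38, …], period ℓ=9 (odd) → k=17
a_0=19:  p_0=19·1+0=19,  q_0=19·0+1=1
a_1=1:  p_1=1·19+1=20,  q_1=1·1+0=1
…
a_6=1:  p_6=1·217+138=355,  q_6=1·11+7=18
a_7=2:  p_7=2·355+217=927,  q_7=2·18+11=47
a_8=1:  p_8=1·927+355=1282,  q_8=1·47+18=65
…
a_13=1:  p_13=1·202418+151493=353911,  q_13=1·10263+7681=17944
…
a_16=2:  p_16=2·910240+556329=2376809,  q_16=2·46151+28207=120509
a_17=1:  p_17=1·2376809+910240=3287049,  q_17=1·120509+46151=166660
fundamental: x₁=3287049, y₁=166660  (since 10804691128401 − 389·27775555600 = 1)
k=2:  x_2 = 3287049·3287049+389·166660·166660 = 21609382256801,  y_2 = 3287049·166660+166660·3287049 = 1095639172680
k=3:  x_3 = 3287049·21609382256801+389·166660·1095639172680 = 142062196675667653449,  y_3 = 3287049·1095639172680+166660·21609382256801 = 7202839293837075980
k=4:  x_4 = 3287049·142062196675667653449+389·166660·7202839293837075980 = 933930803041091759821507201,  y_4 = 3287049·7202839293837075980+166660·142062196675667653449 = 47352171395934637886793360
k=5:  x_5 = 3287049·933930803041091759821507201+389·166660·47352171395934637886793360 = 6139752624410693193862375179426249,  y_5 = 3287049·47352171395934637886793360+166660·933930803041091759821507201 = 311297815269663908222998617313300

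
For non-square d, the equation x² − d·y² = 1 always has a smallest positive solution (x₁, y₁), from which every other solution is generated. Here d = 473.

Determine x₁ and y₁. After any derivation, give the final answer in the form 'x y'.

87 4

√473 → a₀=21, period (1,2,1,42); ℓ=4 even so k=3
i=0: a=21 ⇒ p=21, q=1
i=1: a=1 ⇒ p=22, q=1
i=2: a=2 ⇒ p=65, q=3
i=3: a=1 ⇒ p=87, q=4
fundamental: x₁=87, y₁=4  (since 7569 − 473·16 = 1)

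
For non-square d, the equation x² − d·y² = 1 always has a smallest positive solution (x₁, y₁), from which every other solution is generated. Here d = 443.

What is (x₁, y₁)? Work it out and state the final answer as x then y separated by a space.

442 21

√443 → a₀=21, period (21,42); ℓ=2 even so k=1
i=0: a=21 ⇒ p=21, q=1
i=1: a=21 ⇒ p=442, q=21
→ (442, 21).  Check: 442²=195364, 443·21²=195363, difference 1.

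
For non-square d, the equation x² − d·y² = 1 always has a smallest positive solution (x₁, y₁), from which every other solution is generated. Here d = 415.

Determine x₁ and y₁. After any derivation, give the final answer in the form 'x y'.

18412804 903849

[20; 2,1,2,4,6,…,1,2,40] for √415; ℓ=16 ⇒ convergent index 15
step 0: (20, 1)  from 20·(1,0) + (0,1)
step 1: (41, 2)  from 2·(20,1) + (1,0)
step 2: (61, 3)  from 1·(41,2) + (20,1)
…
step 4: (713, 35)  from 4·(163,8) + (61,3)
step 5: (4441, 218)  from 6·(713,35) + (163,8)
step 6: (5154, 253)  from 1·(4441,218) + (713,35)
step 7: (9595, 471)  from 1·(5154,253) + (4441,218)
step 8: (33939, 1666)  from 3·(9595,471) + (5154,253)
step 9: (43534, 2137)  from 1·(33939,1666) + (9595,471)
step 10: (77473, 3803)  from 1·(43534,2137) + (33939,1666)
step 11: (508372, 24955)  from 6·(77473,3803) + (43534,2137)
…
step 13: (4730294, 232201)  from 2·(2110961,103623) + (508372,24955)
step 14: (6841255, 335824)  from 1·(4730294,232201) + (2110961,103623)
step 15: (18412804, 903849)  from 2·(6841255,335824) + (4730294,232201)
(x₁, y₁) = (18412804, 903849);  18412804² − 415·903849² = 1 ✓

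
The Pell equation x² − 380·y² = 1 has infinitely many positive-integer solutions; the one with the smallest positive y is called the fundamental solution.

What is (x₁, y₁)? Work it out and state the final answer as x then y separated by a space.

39 2

√380 = [19; 2,38, …], period ℓ=2 (even) → k=1
k=0  a_k=19  p_k/q_k = 19/1
k=1  a_k=2  p_k/q_k = 39/2
(x₁, y₁) = (39, 2);  39² − 380·2² = 1 ✓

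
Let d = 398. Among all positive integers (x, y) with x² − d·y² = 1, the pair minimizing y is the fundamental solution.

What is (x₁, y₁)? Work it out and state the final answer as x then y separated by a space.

√398 = [19; 1,18,1,38, …], period ℓ=4 (even) → k=3
a_0=19:  p_0=19·1+0=19,  q_0=19·0+1=1
…
a_2=18:  p_2=18·20+19=379,  q_2=18·1+1=19
a_3=1:  p_3=1·379+20=399,  q_3=1·19+1=20
(x₁, y₁) = (399, 20);  399² − 398·20² = 1 ✓

399 20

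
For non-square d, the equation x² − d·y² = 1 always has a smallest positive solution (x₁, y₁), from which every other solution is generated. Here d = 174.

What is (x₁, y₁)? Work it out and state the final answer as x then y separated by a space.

√174 = [13; 5,4,5,26, …], period ℓ=4 (even) → k=3
k=0  a_k=13  p_k/q_k = 13/1
k=1  a_k=5  p_k/q_k = 66/5
k=2  a_k=4  p_k/q_k = 277/21
k=3  a_k=5  p_k/q_k = 1451/110
→ (1451, 110).  Check: 1451²=2105401, 174·110²=2105400, difference 1.

1451 110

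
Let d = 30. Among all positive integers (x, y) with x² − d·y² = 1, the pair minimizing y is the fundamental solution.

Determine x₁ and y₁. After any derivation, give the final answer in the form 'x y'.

11 2

d=30: √d = [5; 2,10] (ℓ=2, even), read p_1/q_1
k=0  a_k=5  p_k/q_k = 5/1
k=1  a_k=2  p_k/q_k = 11/2
fundamental: x₁=11, y₁=2  (since 121 − 30·4 = 1)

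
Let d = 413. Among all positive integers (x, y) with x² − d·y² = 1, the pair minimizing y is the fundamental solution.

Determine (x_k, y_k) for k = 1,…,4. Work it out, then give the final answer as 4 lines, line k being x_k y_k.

[20; 3,9,1,4,1,9,3,40] for √413; ℓ=8 ⇒ convergent index 7
step 0: (20, 1)  from 20·(1,0) + (0,1)
…
step 4: (3089, 152)  from 4·(630,31) + (569,28)
…
step 6: (36560, 1799)  from 9·(3719,183) + (3089,152)
step 7: (113399, 5580)  from 3·(36560,1799) + (3719,183)
fundamental: x₁=113399, y₁=5580  (since 12859333201 − 413·31136400 = 1)
n=2: (113399,5580)∘(113399,5580) = (113399·113399+413·5580·5580, 113399·5580+5580·113399) = (25718666401,1265532840)
n=3: (25718666401,1265532840)∘(113399,5580) = (113399·25718666401+413·5580·1265532840, 113399·1265532840+5580·25718666401) = (5832942102300599,287020317040740)
n=4: (5832942102300599,287020317040740)∘(113399,5580) = (113399·5832942102300599+413·5580·287020317040740, 113399·287020317040740+5580·5832942102300599) = (1322899602891852585601,65095633862940217680)

113399 5580
25718666401 1265532840
5832942102300599 287020317040740
1322899602891852585601 65095633862940217680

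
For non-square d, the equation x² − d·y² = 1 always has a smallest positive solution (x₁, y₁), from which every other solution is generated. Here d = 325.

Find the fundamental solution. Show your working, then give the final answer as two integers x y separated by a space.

√325 → a₀=18, period (36); ℓ=1 odd so k=1
i=0: a=18 ⇒ p=18, q=1
i=1: a=36 ⇒ p=649, q=36
→ (649, 36).  Check: 649²=421201, 325·36²=421200, difference 1.

649 36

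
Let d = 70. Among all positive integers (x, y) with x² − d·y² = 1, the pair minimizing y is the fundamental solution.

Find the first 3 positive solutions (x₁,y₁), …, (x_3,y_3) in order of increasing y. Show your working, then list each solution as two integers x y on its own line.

251 30
126001 15060
63252251 7560090

[8; 2,1,2,1,2,16] for √70; ℓ=6 ⇒ convergent index 5
k=0  a_k=8  p_k/q_k = 8/1
k=1  a_k=2  p_k/q_k = 17/2
…
k=3  a_k=2  p_k/q_k = 67/8
k=4  a_k=1  p_k/q_k = 92/11
k=5  a_k=2  p_k/q_k = 251/30
→ (251, 30).  Check: 251²=63001, 70·30²=63000, difference 1.
(251+30√70)^2 = 126001 + 15060√70
(251+30√70)^3 = 63252251 + 7560090√70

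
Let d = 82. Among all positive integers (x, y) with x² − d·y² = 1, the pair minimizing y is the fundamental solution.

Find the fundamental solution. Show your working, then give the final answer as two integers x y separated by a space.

163 18

√82 → a₀=9, period (18); ℓ=1 odd so k=1
k=0  a_k=9  p_k/q_k = 9/1
k=1  a_k=18  p_k/q_k = 163/18
→ (163, 18).  Check: 163²=26569, 82·18²=26568, difference 1.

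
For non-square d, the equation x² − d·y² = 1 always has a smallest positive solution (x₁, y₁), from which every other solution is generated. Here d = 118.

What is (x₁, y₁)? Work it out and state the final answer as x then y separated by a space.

√118 = [10; 1,6,3,2,10,2,3,6,1,20, …], period ℓ=10 (even) → k=9
step 0: (10, 1)  from 10·(1,0) + (0,1)
…
step 7: (42115, 3877)  from 3·(12112,1115) + (5779,532)
step 8: (264802, 24377)  from 6·(42115,3877) + (12112,1115)
step 9: (306917, 28254)  from 1·(264802,24377) + (42115,3877)
→ (306917, 28254).  Check: 306917²=94198044889, 118·28254²=94198044888, difference 1.

306917 28254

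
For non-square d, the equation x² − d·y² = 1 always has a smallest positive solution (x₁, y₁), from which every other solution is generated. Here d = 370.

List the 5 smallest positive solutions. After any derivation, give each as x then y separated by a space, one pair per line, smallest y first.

[19; 4,4,38] for √370; ℓ=3 ⇒ convergent index 5
k=0  a_k=19  p_k/q_k = 19/1
…
k=4  a_k=4  p_k/q_k = 50339/2617
k=5  a_k=4  p_k/q_k = 213859/11118
→ (213859, 11118).  Check: 213859²=45735671881, 370·11118²=45735671880, difference 1.
(x_2, y_2) = (213859·213859 + 370·11118·11118, 213859·11118 + 11118·213859) = (91471343761, 4755368724)
(x_3, y_3) = (213859·91471343761 + 370·11118·4755368724, 213859·4755368724 + 11118·91471343761) = (39123940210553539, 2033956799880714)
(x_4, y_4) = (213859·39123940210553539 + 370·11118·2033956799880714, 213859·2033956799880714 + 11118·39123940210553539) = (16734013458886067250241, 869959934526623861928)
(x_5, y_5) = (213859·16734013458886067250241 + 370·11118·869959934526623861928, 213859·869959934526623861928 + 11118·16734013458886067250241) = (7157438768568706971928026499, 372097523273824548176239590)

213859 11118
91471343761 4755368724
39123940210553539 2033956799880714
16734013458886067250241 869959934526623861928
7157438768568706971928026499 372097523273824548176239590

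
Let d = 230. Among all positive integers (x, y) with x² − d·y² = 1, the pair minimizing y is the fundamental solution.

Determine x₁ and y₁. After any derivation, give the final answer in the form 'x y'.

d=230: √d = [15; 6,30] (ℓ=2, even), read p_1/q_1
step 0: (15, 1)  from 15·(1,0) + (0,1)
step 1: (91, 6)  from 6·(15,1) + (1,0)
→ (91, 6).  Check: 91²=8281, 230·6²=8280, difference 1.

91 6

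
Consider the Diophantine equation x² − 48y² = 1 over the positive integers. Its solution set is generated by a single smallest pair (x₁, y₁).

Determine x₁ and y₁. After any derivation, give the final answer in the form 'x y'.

7 1

[6; 1,12] for √48; ℓ=2 ⇒ convergent index 1
a_0=6:  p_0=6·1+0=6,  q_0=6·0+1=1
a_1=1:  p_1=1·6+1=7,  q_1=1·1+0=1
(x₁, y₁) = (7, 1);  7² − 48·1² = 1 ✓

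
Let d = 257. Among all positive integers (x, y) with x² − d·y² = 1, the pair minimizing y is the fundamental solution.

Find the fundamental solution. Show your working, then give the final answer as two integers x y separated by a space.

√257 → a₀=16, period (32); ℓ=1 odd so k=1
a_0=16:  p_0=16·1+0=16,  q_0=16·0+1=1
a_1=32:  p_1=32·16+1=513,  q_1=32·1+0=32
(x₁, y₁) = (513, 32);  513² − 257·32² = 1 ✓

513 32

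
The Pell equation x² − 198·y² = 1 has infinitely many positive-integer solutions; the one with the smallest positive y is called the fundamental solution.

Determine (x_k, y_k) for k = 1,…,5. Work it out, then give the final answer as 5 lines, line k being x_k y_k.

√198 = [14; 14,28, …], period ℓ=2 (even) → k=1
a_0=14:  p_0=14·1+0=14,  q_0=14·0+1=1
a_1=14:  p_1=14·14+1=197,  q_1=14·1+0=14
fundamental: x₁=197, y₁=14  (since 38809 − 198·196 = 1)
k=2:  x_2 = 197·197+198·14·14 = 77617,  y_2 = 197·14+14·197 = 5516
k=3:  x_3 = 197·77617+198·14·5516 = 30580901,  y_3 = 197·5516+14·77617 = 2173290
k=4:  x_4 = 197·30580901+198·14·2173290 = 12048797377,  y_4 = 197·2173290+14·30580901 = 856270744
k=5:  x_5 = 197·12048797377+198·14·856270744 = 4747195585637,  y_5 = 197·856270744+14·12048797377 = 337368499846

197 14
77617 5516
30580901 2173290
12048797377 856270744
4747195585637 337368499846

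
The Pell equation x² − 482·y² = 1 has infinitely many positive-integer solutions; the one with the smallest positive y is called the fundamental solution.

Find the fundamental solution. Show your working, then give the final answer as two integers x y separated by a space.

483 22

√482 = [21; 1,20,1,42, …], period ℓ=4 (even) → k=3
i=0: a=21 ⇒ p=21, q=1
…
i=2: a=20 ⇒ p=461, q=21
i=3: a=1 ⇒ p=483, q=22
fundamental: x₁=483, y₁=22  (since 233289 − 482·484 = 1)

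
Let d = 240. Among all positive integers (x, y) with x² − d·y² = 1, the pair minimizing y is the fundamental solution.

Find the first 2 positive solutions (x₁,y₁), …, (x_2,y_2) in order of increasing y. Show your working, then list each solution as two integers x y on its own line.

[15; 2,30] for √240; ℓ=2 ⇒ convergent index 1
a_0=15:  p_0=15·1+0=15,  q_0=15·0+1=1
a_1=2:  p_1=2·15+1=31,  q_1=2·1+0=2
→ (31, 2).  Check: 31²=961, 240·2²=960, difference 1.
(x_2, y_2) = (31·31 + 240·2·2, 31·2 + 2·31) = (1921, 124)

31 2
1921 124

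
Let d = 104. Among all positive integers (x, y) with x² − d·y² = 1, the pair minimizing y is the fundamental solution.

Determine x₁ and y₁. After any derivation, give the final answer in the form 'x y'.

51 5

[10; 5,20] for √104; ℓ=2 ⇒ convergent index 1
k=0  a_k=10  p_k/q_k = 10/1
k=1  a_k=5  p_k/q_k = 51/5
fundamental: x₁=51, y₁=5  (since 2601 − 104·25 = 1)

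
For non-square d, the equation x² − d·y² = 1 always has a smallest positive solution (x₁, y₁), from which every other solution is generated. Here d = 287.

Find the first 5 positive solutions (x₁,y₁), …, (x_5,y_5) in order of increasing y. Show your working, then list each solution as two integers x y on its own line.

288 17
165887 9792
95550624 5640175
55036993537 3248731008
31701212726688 1871263420433

d=287: √d = [16; 1,15,1,32] (ℓ=4, even), read p_3/q_3
k=0  a_k=16  p_k/q_k = 16/1
k=1  a_k=1  p_k/q_k = 17/1
k=2  a_k=15  p_k/q_k = 271/16
k=3  a_k=1  p_k/q_k = 288/17
→ (288, 17).  Check: 288²=82944, 287·17²=82943, difference 1.
n=2: (288,17)∘(288,17) = (288·288+287·17·17, 288·17+17·288) = (165887,9792)
n=3: (165887,9792)∘(288,17) = (288·165887+287·17·9792, 288·9792+17·165887) = (95550624,5640175)
n=4: (95550624,5640175)∘(288,17) = (288·95550624+287·17·5640175, 288·5640175+17·95550624) = (55036993537,3248731008)
n=5: (55036993537,3248731008)∘(288,17) = (288·55036993537+287·17·3248731008, 288·3248731008+17·55036993537) = (31701212726688,1871263420433)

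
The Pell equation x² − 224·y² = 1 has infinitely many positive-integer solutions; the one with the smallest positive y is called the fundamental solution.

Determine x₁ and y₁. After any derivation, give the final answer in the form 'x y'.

15 1

√224 → a₀=14, period (1,28); ℓ=2 even so k=1
step 0: (14, 1)  from 14·(1,0) + (0,1)
step 1: (15, 1)  from 1·(14,1) + (1,0)
→ (15, 1).  Check: 15²=225, 224·1²=224, difference 1.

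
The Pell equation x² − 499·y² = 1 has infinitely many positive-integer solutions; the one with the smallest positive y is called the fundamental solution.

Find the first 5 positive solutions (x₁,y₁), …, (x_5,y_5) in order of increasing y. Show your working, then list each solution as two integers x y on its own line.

4490 201
40320199 1804980
362075382530 16208720199
3251436894799201 145554305582040
29197902953221442450 1307077647917999001

[22; 2,1,21,1,2,44] for √499; ℓ=6 ⇒ convergent index 5
k=0  a_k=22  p_k/q_k = 22/1
k=1  a_k=2  p_k/q_k = 45/2
k=2  a_k=1  p_k/q_k = 67/3
k=3  a_k=21  p_k/q_k = 1452/65
k=4  a_k=1  p_k/q_k = 1519/68
k=5  a_k=2  p_k/q_k = 4490/201
(x₁, y₁) = (4490, 201);  4490² − 499·201² = 1 ✓
(x_2, y_2) = (4490·4490 + 499·201·201, 4490·201 + 201·4490) = (40320199, 1804980)
(x_3, y_3) = (4490·40320199 + 499·201·1804980, 4490·1804980 + 201·40320199) = (362075382530, 16208720199)
(x_4, y_4) = (4490·362075382530 + 499·201·16208720199, 4490·16208720199 + 201·362075382530) = (3251436894799201, 145554305582040)
(x_5, y_5) = (4490·3251436894799201 + 499·201·145554305582040, 4490·145554305582040 + 201·3251436894799201) = (29197902953221442450, 1307077647917999001)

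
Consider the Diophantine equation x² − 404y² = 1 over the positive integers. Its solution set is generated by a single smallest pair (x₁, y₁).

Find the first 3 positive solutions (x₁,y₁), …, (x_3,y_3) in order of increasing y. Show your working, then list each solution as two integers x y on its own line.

201 10
80801 4020
32481801 1616030

√404 → a₀=20, period (10,40); ℓ=2 even so k=1
step 0: (20, 1)  from 20·(1,0) + (0,1)
step 1: (201, 10)  from 10·(20,1) + (1,0)
fundamental: x₁=201, y₁=10  (since 40401 − 404·100 = 1)
(x_2, y_2) = (201·201 + 404·10·10, 201·10 + 10·201) = (80801, 4020)
(x_3, y_3) = (201·80801 + 404·10·4020, 201·4020 + 10·80801) = (32481801, 1616030)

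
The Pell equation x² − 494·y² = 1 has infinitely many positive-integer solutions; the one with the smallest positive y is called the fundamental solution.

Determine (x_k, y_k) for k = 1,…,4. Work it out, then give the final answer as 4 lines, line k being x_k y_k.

73035 3286
10668222449 479986020
1558307253052395 70111557938114
227621940442695115201 10241195267540325960

√494 → a₀=22, period (4,2,2,1,2,1,2,2,4,44); ℓ=10 even so k=9
a_0=22:  p_0=22·1+0=22,  q_0=22·0+1=1
…
a_2=2:  p_2=2·89+22=200,  q_2=2·4+1=9
a_3=2:  p_3=2·200+89=489,  q_3=2·9+4=22
…
a_5=2:  p_5=2·689+489=1867,  q_5=2·31+22=84
a_6=1:  p_6=1·1867+689=2556,  q_6=1·84+31=115
…
a_8=2:  p_8=2·6979+2556=16514,  q_8=2·314+115=743
a_9=4:  p_9=4·16514+6979=73035,  q_9=4·743+314=3286
→ (73035, 3286).  Check: 73035²=5334111225, 494·3286²=5334111224, difference 1.
(x_2, y_2) = (73035·73035 + 494·3286·3286, 73035·3286 + 3286·73035) = (10668222449, 479986020)
(x_3, y_3) = (73035·10668222449 + 494·3286·479986020, 73035·479986020 + 3286·10668222449) = (1558307253052395, 70111557938114)
(x_4, y_4) = (73035·1558307253052395 + 494·3286·70111557938114, 73035·70111557938114 + 3286·1558307253052395) = (227621940442695115201, 10241195267540325960)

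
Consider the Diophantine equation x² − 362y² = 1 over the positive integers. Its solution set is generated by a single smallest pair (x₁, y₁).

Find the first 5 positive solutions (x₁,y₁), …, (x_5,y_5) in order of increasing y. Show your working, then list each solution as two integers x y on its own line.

√362 → a₀=19, period (38); ℓ=1 odd so k=1
k=0  a_k=19  p_k/q_k = 19/1
k=1  a_k=38  p_k/q_k = 723/38
→ (723, 38).  Check: 723²=522729, 362·38²=522728, difference 1.
(723+38√362)^2 = 1045457 + 54948√362
(723+38√362)^3 = 1511730099 + 79454770√362
(723+38√362)^4 = 2185960677697 + 114891542472√362
(723+38√362)^5 = 3160897628219763 + 166133090959742√362

723 38
1045457 54948
1511730099 79454770
2185960677697 114891542472
3160897628219763 166133090959742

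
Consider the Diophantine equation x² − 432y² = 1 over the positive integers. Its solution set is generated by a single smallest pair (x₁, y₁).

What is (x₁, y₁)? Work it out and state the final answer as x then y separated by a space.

√432 = [20; 1,3,1,1,1,3,1,40, …], period ℓ=8 (even) → k=7
step 0: (20, 1)  from 20·(1,0) + (0,1)
step 1: (21, 1)  from 1·(20,1) + (1,0)
…
step 3: (104, 5)  from 1·(83,4) + (21,1)
step 4: (187, 9)  from 1·(104,5) + (83,4)
step 5: (291, 14)  from 1·(187,9) + (104,5)
step 6: (1060, 51)  from 3·(291,14) + (187,9)
step 7: (1351, 65)  from 1·(1060,51) + (291,14)
fundamental: x₁=1351, y₁=65  (since 1825201 − 432·4225 = 1)

1351 65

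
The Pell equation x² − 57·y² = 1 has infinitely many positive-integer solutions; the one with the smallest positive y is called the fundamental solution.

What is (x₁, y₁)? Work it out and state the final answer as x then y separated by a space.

151 20

√57 → a₀=7, period (1,1,4,1,1,14); ℓ=6 even so k=5
i=0: a=7 ⇒ p=7, q=1
i=1: a=1 ⇒ p=8, q=1
i=2: a=1 ⇒ p=15, q=2
…
i=4: a=1 ⇒ p=83, q=11
i=5: a=1 ⇒ p=151, q=20
(x₁, y₁) = (151, 20);  151² − 57·20² = 1 ✓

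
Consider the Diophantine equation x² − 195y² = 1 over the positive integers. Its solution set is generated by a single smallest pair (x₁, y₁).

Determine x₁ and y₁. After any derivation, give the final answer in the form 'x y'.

√195 → a₀=13, period (1,26); ℓ=2 even so k=1
step 0: (13, 1)  from 13·(1,0) + (0,1)
step 1: (14, 1)  from 1·(13,1) + (1,0)
fundamental: x₁=14, y₁=1  (since 196 − 195·1 = 1)

14 1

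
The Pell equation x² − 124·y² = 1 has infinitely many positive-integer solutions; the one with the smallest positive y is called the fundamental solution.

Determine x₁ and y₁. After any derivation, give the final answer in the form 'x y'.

4620799 414960

√124 = [11; 7,2,1,1,1,…,2,7,22, …], period ℓ=16 (even) → k=15
i=0: a=11 ⇒ p=11, q=1
i=1: a=7 ⇒ p=78, q=7
…
i=3: a=1 ⇒ p=245, q=22
i=4: a=1 ⇒ p=412, q=37
i=5: a=1 ⇒ p=657, q=59
…
i=9: a=1 ⇒ p=17583, q=1579
…
i=11: a=1 ⇒ p=84875, q=7622
…
i=14: a=2 ⇒ p=626251, q=56239
i=15: a=7 ⇒ p=4620799, q=414960
(x₁, y₁) = (4620799, 414960);  4620799² − 124·414960² = 1 ✓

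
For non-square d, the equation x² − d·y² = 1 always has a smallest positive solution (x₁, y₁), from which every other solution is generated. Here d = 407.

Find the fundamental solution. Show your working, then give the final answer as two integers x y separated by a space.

d=407: √d = [20; 5,1,2,1,5,40] (ℓ=6, even), read p_5/q_5
step 0: (20, 1)  from 20·(1,0) + (0,1)
…
step 2: (121, 6)  from 1·(101,5) + (20,1)
step 3: (343, 17)  from 2·(121,6) + (101,5)
step 4: (464, 23)  from 1·(343,17) + (121,6)
step 5: (2663, 132)  from 5·(464,23) + (343,17)
fundamental: x₁=2663, y₁=132  (since 7091569 − 407·17424 = 1)

2663 132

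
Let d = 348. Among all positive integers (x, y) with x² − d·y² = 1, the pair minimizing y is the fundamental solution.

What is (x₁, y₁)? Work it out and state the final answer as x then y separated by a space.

1567 84

√348 = [18; 1,1,1,8,1,1,1,36, …], period ℓ=8 (even) → k=7
k=0  a_k=18  p_k/q_k = 18/1
…
k=4  a_k=8  p_k/q_k = 485/26
k=5  a_k=1  p_k/q_k = 541/29
k=6  a_k=1  p_k/q_k = 1026/55
k=7  a_k=1  p_k/q_k = 1567/84
(x₁, y₁) = (1567, 84);  1567² − 348·84² = 1 ✓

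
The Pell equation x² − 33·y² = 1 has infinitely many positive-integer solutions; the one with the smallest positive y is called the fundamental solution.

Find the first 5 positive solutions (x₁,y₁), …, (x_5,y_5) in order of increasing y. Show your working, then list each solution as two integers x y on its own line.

√33 = [5; 1,2,1,10, …], period ℓ=4 (even) → k=3
k=0  a_k=5  p_k/q_k = 5/1
…
k=2  a_k=2  p_k/q_k = 17/3
k=3  a_k=1  p_k/q_k = 23/4
(x₁, y₁) = (23, 4);  23² − 33·4² = 1 ✓
(23+4√33)^2 = 1057 + 184√33
(23+4√33)^3 = 48599 + 8460√33
(23+4√33)^4 = 2234497 + 388976√33
(23+4√33)^5 = 102738263 + 17884436√33

23 4
1057 184
48599 8460
2234497 388976
102738263 17884436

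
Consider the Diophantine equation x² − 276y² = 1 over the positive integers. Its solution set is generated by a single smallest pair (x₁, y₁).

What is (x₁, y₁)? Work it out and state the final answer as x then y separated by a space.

7775 468

√276 → a₀=16, period (1,1,1,1,2,2,2,1,1,1,1,32); ℓ=12 even so k=11
step 0: (16, 1)  from 16·(1,0) + (0,1)
…
step 4: (83, 5)  from 1·(50,3) + (33,2)
…
step 6: (515, 31)  from 2·(216,13) + (83,5)
step 7: (1246, 75)  from 2·(515,31) + (216,13)
…
step 9: (3007, 181)  from 1·(1761,106) + (1246,75)
step 10: (4768, 287)  from 1·(3007,181) + (1761,106)
step 11: (7775, 468)  from 1·(4768,287) + (3007,181)
(x₁, y₁) = (7775, 468);  7775² − 276·468² = 1 ✓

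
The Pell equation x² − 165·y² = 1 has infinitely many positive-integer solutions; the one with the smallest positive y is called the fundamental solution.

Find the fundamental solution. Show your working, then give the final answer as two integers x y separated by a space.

1079 84

√165 → a₀=12, period (1,5,2,5,1,24); ℓ=6 even so k=5
a_0=12:  p_0=12·1+0=12,  q_0=12·0+1=1
…
a_2=5:  p_2=5·13+12=77,  q_2=5·1+1=6
a_3=2:  p_3=2·77+13=167,  q_3=2·6+1=13
a_4=5:  p_4=5·167+77=912,  q_4=5·13+6=71
a_5=1:  p_5=1·912+167=1079,  q_5=1·71+13=84
→ (1079, 84).  Check: 1079²=1164241, 165·84²=1164240, difference 1.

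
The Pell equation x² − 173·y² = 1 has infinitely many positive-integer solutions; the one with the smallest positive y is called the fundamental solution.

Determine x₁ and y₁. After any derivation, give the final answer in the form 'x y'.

2499849 190060

√173 = [13; 6,1,1,6,26, …], period ℓ=5 (odd) → k=9
a_0=13:  p_0=13·1+0=13,  q_0=13·0+1=1
…
a_2=1:  p_2=1·79+13=92,  q_2=1·6+1=7
a_3=1:  p_3=1·92+79=171,  q_3=1·7+6=13
…
a_6=6:  p_6=6·29239+1118=176552,  q_6=6·2223+85=13423
a_7=1:  p_7=1·176552+29239=205791,  q_7=1·13423+2223=15646
a_8=1:  p_8=1·205791+176552=382343,  q_8=1·15646+13423=29069
a_9=6:  p_9=6·382343+205791=2499849,  q_9=6·29069+15646=190060
→ (2499849, 190060).  Check: 2499849²=6249245022801, 173·190060²=6249245022800, difference 1.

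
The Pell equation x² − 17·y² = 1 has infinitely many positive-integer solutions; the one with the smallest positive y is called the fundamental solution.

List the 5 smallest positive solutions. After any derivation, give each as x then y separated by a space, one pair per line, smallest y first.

√17 → a₀=4, period (8); ℓ=1 odd so k=1
step 0: (4, 1)  from 4·(1,0) + (0,1)
step 1: (33, 8)  from 8·(4,1) + (1,0)
fundamental: x₁=33, y₁=8  (since 1089 − 17·64 = 1)
(33+8√17)^2 = 2177 + 528√17
(33+8√17)^3 = 143649 + 34840√17
(33+8√17)^4 = 9478657 + 2298912√17
(33+8√17)^5 = 625447713 + 151693352√17

33 8
2177 528
143649 34840
9478657 2298912
625447713 151693352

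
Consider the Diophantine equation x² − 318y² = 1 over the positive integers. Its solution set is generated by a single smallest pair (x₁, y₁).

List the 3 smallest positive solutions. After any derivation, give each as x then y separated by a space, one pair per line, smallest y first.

√318 = [17; 1,4,1,34, …], period ℓ=4 (even) → k=3
step 0: (17, 1)  from 17·(1,0) + (0,1)
step 1: (18, 1)  from 1·(17,1) + (1,0)
step 2: (89, 5)  from 4·(18,1) + (17,1)
step 3: (107, 6)  from 1·(89,5) + (18,1)
(x₁, y₁) = (107, 6);  107² − 318·6² = 1 ✓
(107+6√318)^2 = 22897 + 1284√318
(107+6√318)^3 = 4899851 + 274770√318

107 6
22897 1284
4899851 274770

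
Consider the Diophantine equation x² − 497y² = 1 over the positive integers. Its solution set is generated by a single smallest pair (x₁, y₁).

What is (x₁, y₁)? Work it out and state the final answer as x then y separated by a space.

1201887 53912

√497 = [22; 3,2,2,5,6,5,2,2,3,44, …], period ℓ=10 (even) → k=9
k=0  a_k=22  p_k/q_k = 22/1
…
k=2  a_k=2  p_k/q_k = 156/7
…
k=7  a_k=2  p_k/q_k = 143637/6443
k=8  a_k=2  p_k/q_k = 352750/15823
k=9  a_k=3  p_k/q_k = 1201887/53912
fundamental: x₁=1201887, y₁=53912  (since 1444532360769 − 497·2906503744 = 1)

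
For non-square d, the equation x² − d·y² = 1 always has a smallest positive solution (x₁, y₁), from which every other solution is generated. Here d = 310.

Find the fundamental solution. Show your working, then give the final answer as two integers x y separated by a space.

848719 48204

[17; 1,1,1,1,5,…,1,1,34] for √310; ℓ=16 ⇒ convergent index 15
k=0  a_k=17  p_k/q_k = 17/1
k=1  a_k=1  p_k/q_k = 18/1
k=2  a_k=1  p_k/q_k = 35/2
k=3  a_k=1  p_k/q_k = 53/3
k=4  a_k=1  p_k/q_k = 88/5
…
k=6  a_k=3  p_k/q_k = 1567/89
…
k=8  a_k=2  p_k/q_k = 5687/323
k=9  a_k=1  p_k/q_k = 7747/440
k=10  a_k=3  p_k/q_k = 28928/1643
k=11  a_k=5  p_k/q_k = 152387/8655
k=12  a_k=1  p_k/q_k = 181315/10298
…
k=14  a_k=1  p_k/q_k = 515017/29251
k=15  a_k=1  p_k/q_k = 848719/48204
fundamental: x₁=848719, y₁=48204  (since 720323940961 − 310·2323625616 = 1)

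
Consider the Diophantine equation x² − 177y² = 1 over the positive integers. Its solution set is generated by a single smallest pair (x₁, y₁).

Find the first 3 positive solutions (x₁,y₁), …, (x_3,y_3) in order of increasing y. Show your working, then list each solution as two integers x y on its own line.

62423 4692
7793261857 585777432
972957569736599 73131969270780

√177 = [13; 3,3,2,8,2,3,3,26, …], period ℓ=8 (even) → k=7
k=0  a_k=13  p_k/q_k = 13/1
…
k=2  a_k=3  p_k/q_k = 133/10
…
k=5  a_k=2  p_k/q_k = 5468/411
k=6  a_k=3  p_k/q_k = 18985/1427
k=7  a_k=3  p_k/q_k = 62423/4692
→ (62423, 4692).  Check: 62423²=3896630929, 177·4692²=3896630928, difference 1.
n=2: (62423,4692)∘(62423,4692) = (62423·62423+177·4692·4692, 62423·4692+4692·62423) = (7793261857,585777432)
n=3: (7793261857,585777432)∘(62423,4692) = (62423·7793261857+177·4692·585777432, 62423·585777432+4692·7793261857) = (972957569736599,73131969270780)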